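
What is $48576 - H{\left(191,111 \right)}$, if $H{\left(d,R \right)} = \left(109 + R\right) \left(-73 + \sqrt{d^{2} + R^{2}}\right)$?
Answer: $64636 - 220 \sqrt{48802} \approx 16035.0$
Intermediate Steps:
$H{\left(d,R \right)} = \left(-73 + \sqrt{R^{2} + d^{2}}\right) \left(109 + R\right)$ ($H{\left(d,R \right)} = \left(109 + R\right) \left(-73 + \sqrt{R^{2} + d^{2}}\right) = \left(-73 + \sqrt{R^{2} + d^{2}}\right) \left(109 + R\right)$)
$48576 - H{\left(191,111 \right)} = 48576 - \left(-7957 - 8103 + 109 \sqrt{111^{2} + 191^{2}} + 111 \sqrt{111^{2} + 191^{2}}\right) = 48576 - \left(-7957 - 8103 + 109 \sqrt{12321 + 36481} + 111 \sqrt{12321 + 36481}\right) = 48576 - \left(-7957 - 8103 + 109 \sqrt{48802} + 111 \sqrt{48802}\right) = 48576 - \left(-16060 + 220 \sqrt{48802}\right) = 48576 + \left(16060 - 220 \sqrt{48802}\right) = 64636 - 220 \sqrt{48802}$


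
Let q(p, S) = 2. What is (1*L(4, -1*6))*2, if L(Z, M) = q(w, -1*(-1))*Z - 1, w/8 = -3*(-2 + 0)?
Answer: 14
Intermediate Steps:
w = 48 (w = 8*(-3*(-2 + 0)) = 8*(-3*(-2)) = 8*6 = 48)
L(Z, M) = -1 + 2*Z (L(Z, M) = 2*Z - 1 = -1 + 2*Z)
(1*L(4, -1*6))*2 = (1*(-1 + 2*4))*2 = (1*(-1 + 8))*2 = (1*7)*2 = 7*2 = 14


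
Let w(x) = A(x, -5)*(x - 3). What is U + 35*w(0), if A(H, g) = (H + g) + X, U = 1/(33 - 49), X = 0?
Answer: 8399/16 ≈ 524.94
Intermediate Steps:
U = -1/16 (U = 1/(-16) = -1/16 ≈ -0.062500)
A(H, g) = H + g (A(H, g) = (H + g) + 0 = H + g)
w(x) = (-5 + x)*(-3 + x) (w(x) = (x - 5)*(x - 3) = (-5 + x)*(-3 + x))
U + 35*w(0) = -1/16 + 35*((-5 + 0)*(-3 + 0)) = -1/16 + 35*(-5*(-3)) = -1/16 + 35*15 = -1/16 + 525 = 8399/16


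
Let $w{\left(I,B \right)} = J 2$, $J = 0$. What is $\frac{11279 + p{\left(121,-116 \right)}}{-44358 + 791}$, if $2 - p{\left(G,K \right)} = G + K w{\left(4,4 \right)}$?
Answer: $- \frac{11160}{43567} \approx -0.25616$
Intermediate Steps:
$w{\left(I,B \right)} = 0$ ($w{\left(I,B \right)} = 0 \cdot 2 = 0$)
$p{\left(G,K \right)} = 2 - G$ ($p{\left(G,K \right)} = 2 - \left(G + K 0\right) = 2 - \left(G + 0\right) = 2 - G$)
$\frac{11279 + p{\left(121,-116 \right)}}{-44358 + 791} = \frac{11279 + \left(2 - 121\right)}{-44358 + 791} = \frac{11279 + \left(2 - 121\right)}{-43567} = \left(11279 - 119\right) \left(- \frac{1}{43567}\right) = 11160 \left(- \frac{1}{43567}\right) = - \frac{11160}{43567}$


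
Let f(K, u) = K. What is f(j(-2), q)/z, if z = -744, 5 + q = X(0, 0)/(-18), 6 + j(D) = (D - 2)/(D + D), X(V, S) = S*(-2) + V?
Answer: 5/744 ≈ 0.0067204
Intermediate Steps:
X(V, S) = V - 2*S (X(V, S) = -2*S + V = V - 2*S)
j(D) = -6 + (-2 + D)/(2*D) (j(D) = -6 + (D - 2)/(D + D) = -6 + (-2 + D)/((2*D)) = -6 + (-2 + D)*(1/(2*D)) = -6 + (-2 + D)/(2*D))
q = -5 (q = -5 + (0 - 2*0)/(-18) = -5 + (0 + 0)*(-1/18) = -5 + 0*(-1/18) = -5 + 0 = -5)
f(j(-2), q)/z = (-11/2 - 1/(-2))/(-744) = (-11/2 - 1*(-½))*(-1/744) = (-11/2 + ½)*(-1/744) = -5*(-1/744) = 5/744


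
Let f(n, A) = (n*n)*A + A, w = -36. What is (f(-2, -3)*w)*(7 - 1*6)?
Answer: 540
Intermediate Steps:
f(n, A) = A + A*n² (f(n, A) = n²*A + A = A*n² + A = A + A*n²)
(f(-2, -3)*w)*(7 - 1*6) = (-3*(1 + (-2)²)*(-36))*(7 - 1*6) = (-3*(1 + 4)*(-36))*(7 - 6) = (-3*5*(-36))*1 = -15*(-36)*1 = 540*1 = 540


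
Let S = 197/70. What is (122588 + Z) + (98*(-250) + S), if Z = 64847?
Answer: 11405647/70 ≈ 1.6294e+5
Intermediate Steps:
S = 197/70 (S = 197*(1/70) = 197/70 ≈ 2.8143)
(122588 + Z) + (98*(-250) + S) = (122588 + 64847) + (98*(-250) + 197/70) = 187435 + (-24500 + 197/70) = 187435 - 1714803/70 = 11405647/70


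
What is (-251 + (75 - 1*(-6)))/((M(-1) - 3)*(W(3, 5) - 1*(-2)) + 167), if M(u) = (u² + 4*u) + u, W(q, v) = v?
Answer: -85/59 ≈ -1.4407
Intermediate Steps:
M(u) = u² + 5*u
(-251 + (75 - 1*(-6)))/((M(-1) - 3)*(W(3, 5) - 1*(-2)) + 167) = (-251 + (75 - 1*(-6)))/((-(5 - 1) - 3)*(5 - 1*(-2)) + 167) = (-251 + (75 + 6))/((-1*4 - 3)*(5 + 2) + 167) = (-251 + 81)/((-4 - 3)*7 + 167) = -170/(-7*7 + 167) = -170/(-49 + 167) = -170/118 = -170*1/118 = -85/59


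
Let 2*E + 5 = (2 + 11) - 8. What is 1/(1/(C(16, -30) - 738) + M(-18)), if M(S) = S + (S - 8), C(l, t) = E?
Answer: -738/32473 ≈ -0.022727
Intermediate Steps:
E = 0 (E = -5/2 + ((2 + 11) - 8)/2 = -5/2 + (13 - 8)/2 = -5/2 + (½)*5 = -5/2 + 5/2 = 0)
C(l, t) = 0
M(S) = -8 + 2*S (M(S) = S + (-8 + S) = -8 + 2*S)
1/(1/(C(16, -30) - 738) + M(-18)) = 1/(1/(0 - 738) + (-8 + 2*(-18))) = 1/(1/(-738) + (-8 - 36)) = 1/(-1/738 - 44) = 1/(-32473/738) = -738/32473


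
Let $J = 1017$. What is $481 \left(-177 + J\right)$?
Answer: $404040$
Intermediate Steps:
$481 \left(-177 + J\right) = 481 \left(-177 + 1017\right) = 481 \cdot 840 = 404040$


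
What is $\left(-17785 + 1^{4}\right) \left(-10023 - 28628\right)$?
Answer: $687369384$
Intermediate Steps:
$\left(-17785 + 1^{4}\right) \left(-10023 - 28628\right) = \left(-17785 + 1\right) \left(-38651\right) = \left(-17784\right) \left(-38651\right) = 687369384$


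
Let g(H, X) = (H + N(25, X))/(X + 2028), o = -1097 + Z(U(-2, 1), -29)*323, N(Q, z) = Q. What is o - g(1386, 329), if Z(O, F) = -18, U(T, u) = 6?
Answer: -16290638/2357 ≈ -6911.6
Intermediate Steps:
o = -6911 (o = -1097 - 18*323 = -1097 - 5814 = -6911)
g(H, X) = (25 + H)/(2028 + X) (g(H, X) = (H + 25)/(X + 2028) = (25 + H)/(2028 + X))
o - g(1386, 329) = -6911 - (25 + 1386)/(2028 + 329) = -6911 - 1411/2357 = -16290638/2357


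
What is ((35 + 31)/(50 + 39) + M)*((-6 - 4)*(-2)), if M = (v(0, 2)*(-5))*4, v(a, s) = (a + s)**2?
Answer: -141080/89 ≈ -1585.2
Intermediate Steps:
M = -80 (M = ((0 + 2)**2*(-5))*4 = (2**2*(-5))*4 = (4*(-5))*4 = -20*4 = -80)
((35 + 31)/(50 + 39) + M)*((-6 - 4)*(-2)) = ((35 + 31)/(50 + 39) - 80)*((-6 - 4)*(-2)) = (66/89 - 80)*(-10*(-2)) = (66*(1/89) - 80)*20 = (66/89 - 80)*20 = -7054/89*20 = -141080/89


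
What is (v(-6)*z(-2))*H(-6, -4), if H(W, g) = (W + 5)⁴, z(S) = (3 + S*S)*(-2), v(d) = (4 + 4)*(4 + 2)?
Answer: -672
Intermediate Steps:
v(d) = 48 (v(d) = 8*6 = 48)
z(S) = -6 - 2*S² (z(S) = (3 + S²)*(-2) = -6 - 2*S²)
H(W, g) = (5 + W)⁴
(v(-6)*z(-2))*H(-6, -4) = (48*(-6 - 2*(-2)²))*(5 - 6)⁴ = (48*(-6 - 2*4))*(-1)⁴ = (48*(-6 - 8))*1 = (48*(-14))*1 = -672*1 = -672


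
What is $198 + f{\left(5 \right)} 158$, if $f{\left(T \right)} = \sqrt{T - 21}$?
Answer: $198 + 632 i \approx 198.0 + 632.0 i$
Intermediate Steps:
$f{\left(T \right)} = \sqrt{-21 + T}$
$198 + f{\left(5 \right)} 158 = 198 + \sqrt{-21 + 5} \cdot 158 = 198 + \sqrt{-16} \cdot 158 = 198 + 4 i 158 = 198 + 632 i$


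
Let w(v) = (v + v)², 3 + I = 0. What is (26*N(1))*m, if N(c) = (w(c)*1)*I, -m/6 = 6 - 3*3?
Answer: -5616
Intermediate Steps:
I = -3 (I = -3 + 0 = -3)
w(v) = 4*v² (w(v) = (2*v)² = 4*v²)
m = 18 (m = -6*(6 - 3*3) = -6*(6 - 9) = -6*(-3) = 18)
N(c) = -12*c² (N(c) = ((4*c²)*1)*(-3) = (4*c²)*(-3) = -12*c²)
(26*N(1))*m = (26*(-12*1²))*18 = (26*(-12*1))*18 = (26*(-12))*18 = -312*18 = -5616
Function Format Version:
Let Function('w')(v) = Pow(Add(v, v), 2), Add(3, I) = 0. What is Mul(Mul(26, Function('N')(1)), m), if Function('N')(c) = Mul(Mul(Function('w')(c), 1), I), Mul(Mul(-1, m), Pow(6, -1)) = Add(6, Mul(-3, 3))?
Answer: -5616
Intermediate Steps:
I = -3 (I = Add(-3, 0) = -3)
Function('w')(v) = Mul(4, Pow(v, 2)) (Function('w')(v) = Pow(Mul(2, v), 2) = Mul(4, Pow(v, 2)))
m = 18 (m = Mul(-6, Add(6, Mul(-3, 3))) = Mul(-6, Add(6, -9)) = Mul(-6, -3) = 18)
Function('N')(c) = Mul(-12, Pow(c, 2)) (Function('N')(c) = Mul(Mul(Mul(4, Pow(c, 2)), 1), -3) = Mul(Mul(4, Pow(c, 2)), -3) = Mul(-12, Pow(c, 2)))
Mul(Mul(26, Function('N')(1)), m) = Mul(Mul(26, Mul(-12, Pow(1, 2))), 18) = Mul(Mul(26, Mul(-12, 1)), 18) = Mul(Mul(26, -12), 18) = Mul(-312, 18) = -5616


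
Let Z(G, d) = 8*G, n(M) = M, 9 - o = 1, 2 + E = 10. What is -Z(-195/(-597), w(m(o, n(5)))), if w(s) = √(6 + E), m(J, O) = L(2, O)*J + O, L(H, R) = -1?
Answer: -520/199 ≈ -2.6131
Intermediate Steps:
E = 8 (E = -2 + 10 = 8)
o = 8 (o = 9 - 1*1 = 9 - 1 = 8)
m(J, O) = O - J (m(J, O) = -J + O = O - J)
w(s) = √14 (w(s) = √(6 + 8) = √14)
-Z(-195/(-597), w(m(o, n(5)))) = -8*(-195/(-597)) = -8*(-195*(-1/597)) = -8*65/199 = -1*520/199 = -520/199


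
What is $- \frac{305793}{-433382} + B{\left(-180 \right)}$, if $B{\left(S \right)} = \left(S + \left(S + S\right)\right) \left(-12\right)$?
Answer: $\frac{2808621153}{433382} \approx 6480.7$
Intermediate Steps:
$B{\left(S \right)} = - 36 S$ ($B{\left(S \right)} = \left(S + 2 S\right) \left(-12\right) = 3 S \left(-12\right) = - 36 S$)
$- \frac{305793}{-433382} + B{\left(-180 \right)} = - \frac{305793}{-433382} - -6480 = \left(-305793\right) \left(- \frac{1}{433382}\right) + 6480 = \frac{305793}{433382} + 6480 = \frac{2808621153}{433382}$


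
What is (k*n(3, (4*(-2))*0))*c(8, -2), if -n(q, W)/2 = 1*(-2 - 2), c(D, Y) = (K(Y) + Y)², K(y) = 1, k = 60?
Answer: 480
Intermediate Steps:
c(D, Y) = (1 + Y)²
n(q, W) = 8 (n(q, W) = -2*(-2 - 2) = -2*(-4) = 8)
(k*n(3, (4*(-2))*0))*c(8, -2) = (60*8)*(1 - 2)² = 480*(-1)² = 480*1 = 480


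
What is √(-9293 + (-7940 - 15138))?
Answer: I*√32371 ≈ 179.92*I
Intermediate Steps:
√(-9293 + (-7940 - 15138)) = √(-9293 - 23078) = √(-32371) = I*√32371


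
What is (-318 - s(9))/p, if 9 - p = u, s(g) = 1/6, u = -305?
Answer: -1909/1884 ≈ -1.0133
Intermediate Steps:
s(g) = 1/6
p = 314 (p = 9 - 1*(-305) = 9 + 305 = 314)
(-318 - s(9))/p = (-318 - 1*1/6)/314 = (-318 - 1/6)*(1/314) = -1909/6*1/314 = -1909/1884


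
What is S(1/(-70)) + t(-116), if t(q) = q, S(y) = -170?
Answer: -286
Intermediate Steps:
S(1/(-70)) + t(-116) = -170 - 116 = -286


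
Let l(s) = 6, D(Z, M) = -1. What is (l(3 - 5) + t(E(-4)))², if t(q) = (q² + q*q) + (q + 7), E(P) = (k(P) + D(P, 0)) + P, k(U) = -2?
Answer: 10816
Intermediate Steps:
E(P) = -3 + P (E(P) = (-2 - 1) + P = -3 + P)
t(q) = 7 + q + 2*q² (t(q) = (q² + q²) + (7 + q) = 2*q² + (7 + q) = 7 + q + 2*q²)
(l(3 - 5) + t(E(-4)))² = (6 + (7 + (-3 - 4) + 2*(-3 - 4)²))² = (6 + (7 - 7 + 2*(-7)²))² = (6 + (7 - 7 + 2*49))² = (6 + (7 - 7 + 98))² = (6 + 98)² = 104² = 10816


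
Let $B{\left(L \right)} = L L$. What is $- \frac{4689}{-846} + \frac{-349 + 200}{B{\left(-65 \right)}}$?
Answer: $\frac{2187219}{397150} \approx 5.5073$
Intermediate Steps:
$B{\left(L \right)} = L^{2}$
$- \frac{4689}{-846} + \frac{-349 + 200}{B{\left(-65 \right)}} = - \frac{4689}{-846} + \frac{-349 + 200}{\left(-65\right)^{2}} = \left(-4689\right) \left(- \frac{1}{846}\right) - \frac{149}{4225} = \frac{521}{94} - \frac{149}{4225} = \frac{2187219}{397150}$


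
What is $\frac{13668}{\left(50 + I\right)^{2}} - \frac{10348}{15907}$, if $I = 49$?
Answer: $\frac{38665376}{51968169} \approx 0.74402$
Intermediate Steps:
$\frac{13668}{\left(50 + I\right)^{2}} - \frac{10348}{15907} = \frac{13668}{\left(50 + 49\right)^{2}} - \frac{10348}{15907} = \frac{13668}{99^{2}} - \frac{10348}{15907} = \frac{13668}{9801} - \frac{10348}{15907} = 13668 \cdot \frac{1}{9801} - \frac{10348}{15907} = \frac{4556}{3267} - \frac{10348}{15907} = \frac{38665376}{51968169}$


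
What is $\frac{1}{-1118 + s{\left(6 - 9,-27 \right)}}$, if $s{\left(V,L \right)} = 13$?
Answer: $- \frac{1}{1105} \approx -0.00090498$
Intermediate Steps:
$\frac{1}{-1118 + s{\left(6 - 9,-27 \right)}} = \frac{1}{-1118 + 13} = \frac{1}{-1105} = - \frac{1}{1105}$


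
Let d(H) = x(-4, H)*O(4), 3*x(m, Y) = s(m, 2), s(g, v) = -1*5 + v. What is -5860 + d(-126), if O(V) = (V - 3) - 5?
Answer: -5856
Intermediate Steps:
s(g, v) = -5 + v
O(V) = -8 + V (O(V) = (-3 + V) - 5 = -8 + V)
x(m, Y) = -1 (x(m, Y) = (-5 + 2)/3 = (⅓)*(-3) = -1)
d(H) = 4 (d(H) = -(-8 + 4) = -1*(-4) = 4)
-5860 + d(-126) = -5860 + 4 = -5856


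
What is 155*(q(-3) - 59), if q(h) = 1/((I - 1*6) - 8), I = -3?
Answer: -155620/17 ≈ -9154.1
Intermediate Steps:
q(h) = -1/17 (q(h) = 1/((-3 - 1*6) - 8) = 1/((-3 - 6) - 8) = 1/(-9 - 8) = 1/(-17) = -1/17)
155*(q(-3) - 59) = 155*(-1/17 - 59) = 155*(-1004/17) = -155620/17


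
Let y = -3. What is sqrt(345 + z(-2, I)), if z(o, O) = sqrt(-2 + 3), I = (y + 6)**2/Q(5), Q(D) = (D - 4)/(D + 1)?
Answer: sqrt(346) ≈ 18.601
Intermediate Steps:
Q(D) = (-4 + D)/(1 + D)
I = 54 (I = (-3 + 6)**2/(((-4 + 5)/(1 + 5))) = 3**2/((1/6)) = 9/(((1/6)*1)) = 9/(1/6) = 9*6 = 54)
z(o, O) = 1 (z(o, O) = sqrt(1) = 1)
sqrt(345 + z(-2, I)) = sqrt(345 + 1) = sqrt(346)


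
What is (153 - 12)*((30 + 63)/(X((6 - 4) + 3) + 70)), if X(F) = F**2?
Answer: 13113/95 ≈ 138.03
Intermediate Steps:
(153 - 12)*((30 + 63)/(X((6 - 4) + 3) + 70)) = (153 - 12)*((30 + 63)/(((6 - 4) + 3)**2 + 70)) = 141*(93/((2 + 3)**2 + 70)) = 141*(93/(5**2 + 70)) = 141*(93/(25 + 70)) = 141*(93/95) = 13113/95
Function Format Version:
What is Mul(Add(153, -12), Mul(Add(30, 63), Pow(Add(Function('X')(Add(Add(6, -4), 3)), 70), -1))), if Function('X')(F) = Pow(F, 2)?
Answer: Rational(13113, 95) ≈ 138.03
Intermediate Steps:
Mul(Add(153, -12), Mul(Add(30, 63), Pow(Add(Function('X')(Add(Add(6, -4), 3)), 70), -1))) = Mul(Add(153, -12), Mul(Add(30, 63), Pow(Add(Pow(Add(Add(6, -4), 3), 2), 70), -1))) = Mul(141, Mul(93, Pow(Add(Pow(Add(2, 3), 2), 70), -1))) = Mul(141, Mul(93, Pow(Add(Pow(5, 2), 70), -1))) = Mul(141, Mul(93, Pow(Add(25, 70), -1))) = Mul(141, Mul(93, Pow(95, -1))) = Mul(141, Mul(93, Rational(1, 95))) = Mul(141, Rational(93, 95)) = Rational(13113, 95)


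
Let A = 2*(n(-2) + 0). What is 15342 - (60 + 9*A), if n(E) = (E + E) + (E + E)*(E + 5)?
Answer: 15570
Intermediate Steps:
n(E) = 2*E + 2*E*(5 + E) (n(E) = 2*E + (2*E)*(5 + E) = 2*E + 2*E*(5 + E))
A = -32 (A = 2*(2*(-2)*(6 - 2) + 0) = 2*(2*(-2)*4 + 0) = 2*(-16 + 0) = 2*(-16) = -32)
15342 - (60 + 9*A) = 15342 - (60 + 9*(-32)) = 15342 - (60 - 288) = 15342 - 1*(-228) = 15342 + 228 = 15570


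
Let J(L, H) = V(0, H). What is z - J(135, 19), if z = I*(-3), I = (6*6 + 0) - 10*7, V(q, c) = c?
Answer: 83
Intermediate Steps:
J(L, H) = H
I = -34 (I = (36 + 0) - 70 = 36 - 70 = -34)
z = 102 (z = -34*(-3) = 102)
z - J(135, 19) = 102 - 1*19 = 102 - 19 = 83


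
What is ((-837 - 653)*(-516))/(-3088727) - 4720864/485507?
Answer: -14954737302008/1499598579589 ≈ -9.9725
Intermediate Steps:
((-837 - 653)*(-516))/(-3088727) - 4720864/485507 = -1490*(-516)*(-1/3088727) - 4720864*1/485507 = 768840*(-1/3088727) - 4720864/485507 = -768840/3088727 - 4720864/485507 = -14954737302008/1499598579589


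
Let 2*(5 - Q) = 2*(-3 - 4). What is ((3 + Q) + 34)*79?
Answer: 3871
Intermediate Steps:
Q = 12 (Q = 5 - (-3 - 4) = 5 - (-7) = 5 - ½*(-14) = 5 + 7 = 12)
((3 + Q) + 34)*79 = ((3 + 12) + 34)*79 = (15 + 34)*79 = 49*79 = 3871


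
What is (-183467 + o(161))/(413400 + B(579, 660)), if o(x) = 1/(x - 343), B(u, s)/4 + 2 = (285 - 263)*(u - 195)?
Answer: -33390995/81387488 ≈ -0.41027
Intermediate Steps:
B(u, s) = -17168 + 88*u (B(u, s) = -8 + 4*((285 - 263)*(u - 195)) = -8 + 4*(22*(-195 + u)) = -8 + 4*(-4290 + 22*u) = -8 + (-17160 + 88*u) = -17168 + 88*u)
o(x) = 1/(-343 + x)
(-183467 + o(161))/(413400 + B(579, 660)) = (-183467 + 1/(-343 + 161))/(413400 + (-17168 + 88*579)) = (-183467 + 1/(-182))/(413400 + (-17168 + 50952)) = (-183467 - 1/182)/(413400 + 33784) = -33390995/182/447184 = -33390995/182*1/447184 = -33390995/81387488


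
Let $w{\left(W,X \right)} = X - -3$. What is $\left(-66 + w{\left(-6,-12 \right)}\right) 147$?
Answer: $-11025$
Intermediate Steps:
$w{\left(W,X \right)} = 3 + X$ ($w{\left(W,X \right)} = X + 3 = 3 + X$)
$\left(-66 + w{\left(-6,-12 \right)}\right) 147 = \left(-66 + \left(3 - 12\right)\right) 147 = \left(-66 - 9\right) 147 = \left(-75\right) 147 = -11025$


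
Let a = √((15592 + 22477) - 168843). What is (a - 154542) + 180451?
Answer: 25909 + I*√130774 ≈ 25909.0 + 361.63*I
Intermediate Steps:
a = I*√130774 (a = √(38069 - 168843) = √(-130774) = I*√130774 ≈ 361.63*I)
(a - 154542) + 180451 = (I*√130774 - 154542) + 180451 = (-154542 + I*√130774) + 180451 = 25909 + I*√130774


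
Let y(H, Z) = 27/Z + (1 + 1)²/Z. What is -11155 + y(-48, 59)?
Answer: -658114/59 ≈ -11154.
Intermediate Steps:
y(H, Z) = 31/Z (y(H, Z) = 27/Z + 2²/Z = 27/Z + 4/Z = 31/Z)
-11155 + y(-48, 59) = -11155 + 31/59 = -658114/59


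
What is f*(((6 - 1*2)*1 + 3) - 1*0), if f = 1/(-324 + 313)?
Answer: -7/11 ≈ -0.63636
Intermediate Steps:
f = -1/11 (f = 1/(-11) = -1/11 ≈ -0.090909)
f*(((6 - 1*2)*1 + 3) - 1*0) = -(((6 - 1*2)*1 + 3) - 1*0)/11 = -(((6 - 2)*1 + 3) + 0)/11 = -((4*1 + 3) + 0)/11 = -((4 + 3) + 0)/11 = -(7 + 0)/11 = -1/11*7 = -7/11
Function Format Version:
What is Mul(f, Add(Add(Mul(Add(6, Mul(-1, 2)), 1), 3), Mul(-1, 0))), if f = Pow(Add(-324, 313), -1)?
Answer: Rational(-7, 11) ≈ -0.63636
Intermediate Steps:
f = Rational(-1, 11) (f = Pow(-11, -1) = Rational(-1, 11) ≈ -0.090909)
Mul(f, Add(Add(Mul(Add(6, Mul(-1, 2)), 1), 3), Mul(-1, 0))) = Mul(Rational(-1, 11), Add(Add(Mul(Add(6, Mul(-1, 2)), 1), 3), Mul(-1, 0))) = Mul(Rational(-1, 11), Add(Add(Mul(Add(6, -2), 1), 3), 0)) = Mul(Rational(-1, 11), Add(Add(Mul(4, 1), 3), 0)) = Mul(Rational(-1, 11), Add(Add(4, 3), 0)) = Mul(Rational(-1, 11), Add(7, 0)) = Mul(Rational(-1, 11), 7) = Rational(-7, 11)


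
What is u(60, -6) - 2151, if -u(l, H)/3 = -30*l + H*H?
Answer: 3141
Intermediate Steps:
u(l, H) = -3*H**2 + 90*l (u(l, H) = -3*(-30*l + H*H) = -3*(-30*l + H**2) = -3*(H**2 - 30*l) = -3*H**2 + 90*l)
u(60, -6) - 2151 = (-3*(-6)**2 + 90*60) - 2151 = (-3*36 + 5400) - 2151 = (-108 + 5400) - 2151 = 5292 - 2151 = 3141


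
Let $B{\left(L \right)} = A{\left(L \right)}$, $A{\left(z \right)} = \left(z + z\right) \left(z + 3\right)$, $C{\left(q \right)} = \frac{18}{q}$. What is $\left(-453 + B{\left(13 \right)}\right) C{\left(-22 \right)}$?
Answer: $\frac{333}{11} \approx 30.273$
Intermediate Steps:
$A{\left(z \right)} = 2 z \left(3 + z\right)$
$B{\left(L \right)} = 2 L \left(3 + L\right)$
$\left(-453 + B{\left(13 \right)}\right) C{\left(-22 \right)} = \left(-453 + 2 \cdot 13 \left(3 + 13\right)\right) \frac{18}{-22} = \left(-453 + 2 \cdot 13 \cdot 16\right) 18 \left(- \frac{1}{22}\right) = \left(-453 + 416\right) \left(- \frac{9}{11}\right) = \left(-37\right) \left(- \frac{9}{11}\right) = \frac{333}{11}$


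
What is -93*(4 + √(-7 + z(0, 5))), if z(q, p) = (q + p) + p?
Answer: -372 - 93*√3 ≈ -533.08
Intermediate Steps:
z(q, p) = q + 2*p (z(q, p) = (p + q) + p = q + 2*p)
-93*(4 + √(-7 + z(0, 5))) = -93*(4 + √(-7 + (0 + 2*5))) = -93*(4 + √(-7 + (0 + 10))) = -93*(4 + √(-7 + 10)) = -93*(4 + √3) = -372 - 93*√3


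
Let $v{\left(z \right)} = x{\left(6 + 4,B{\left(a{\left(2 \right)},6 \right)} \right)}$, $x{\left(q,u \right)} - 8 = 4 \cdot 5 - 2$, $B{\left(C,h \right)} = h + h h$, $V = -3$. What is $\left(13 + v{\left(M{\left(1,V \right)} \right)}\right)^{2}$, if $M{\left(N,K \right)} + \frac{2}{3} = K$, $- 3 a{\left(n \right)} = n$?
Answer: $1521$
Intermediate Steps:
$a{\left(n \right)} = - \frac{n}{3}$
$M{\left(N,K \right)} = - \frac{2}{3} + K$
$B{\left(C,h \right)} = h + h^{2}$
$x{\left(q,u \right)} = 26$ ($x{\left(q,u \right)} = 8 + \left(4 \cdot 5 - 2\right) = 8 + \left(20 - 2\right) = 8 + 18 = 26$)
$v{\left(z \right)} = 26$
$\left(13 + v{\left(M{\left(1,V \right)} \right)}\right)^{2} = \left(13 + 26\right)^{2} = 39^{2} = 1521$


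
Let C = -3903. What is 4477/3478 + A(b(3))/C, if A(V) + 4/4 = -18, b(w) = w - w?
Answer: 474049/366882 ≈ 1.2921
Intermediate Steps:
b(w) = 0
A(V) = -19 (A(V) = -1 - 18 = -19)
4477/3478 + A(b(3))/C = 4477/3478 - 19/(-3903) = 4477*(1/3478) - 19*(-1/3903) = 121/94 + 19/3903 = 474049/366882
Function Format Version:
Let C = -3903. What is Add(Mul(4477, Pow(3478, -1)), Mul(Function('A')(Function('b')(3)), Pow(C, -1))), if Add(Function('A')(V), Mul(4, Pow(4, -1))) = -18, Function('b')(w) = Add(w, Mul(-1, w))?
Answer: Rational(474049, 366882) ≈ 1.2921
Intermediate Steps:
Function('b')(w) = 0
Function('A')(V) = -19 (Function('A')(V) = Add(-1, -18) = -19)
Add(Mul(4477, Pow(3478, -1)), Mul(Function('A')(Function('b')(3)), Pow(C, -1))) = Add(Mul(4477, Pow(3478, -1)), Mul(-19, Pow(-3903, -1))) = Add(Mul(4477, Rational(1, 3478)), Mul(-19, Rational(-1, 3903))) = Add(Rational(121, 94), Rational(19, 3903)) = Rational(474049, 366882)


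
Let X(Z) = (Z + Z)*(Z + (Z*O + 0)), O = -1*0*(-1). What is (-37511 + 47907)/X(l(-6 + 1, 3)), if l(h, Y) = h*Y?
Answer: 5198/225 ≈ 23.102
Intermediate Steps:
O = 0 (O = 0*(-1) = 0)
l(h, Y) = Y*h
X(Z) = 2*Z² (X(Z) = (Z + Z)*(Z + (Z*0 + 0)) = (2*Z)*(Z + (0 + 0)) = (2*Z)*(Z + 0) = (2*Z)*Z = 2*Z²)
(-37511 + 47907)/X(l(-6 + 1, 3)) = (-37511 + 47907)/((2*(3*(-6 + 1))²)) = 10396/((2*(3*(-5))²)) = 10396/((2*(-15)²)) = 10396/((2*225)) = 10396/450 = 10396*(1/450) = 5198/225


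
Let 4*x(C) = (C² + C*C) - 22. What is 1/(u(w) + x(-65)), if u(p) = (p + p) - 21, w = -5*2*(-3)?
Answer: 1/2146 ≈ 0.00046598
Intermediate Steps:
x(C) = -11/2 + C²/2 (x(C) = ((C² + C*C) - 22)/4 = ((C² + C²) - 22)/4 = (2*C² - 22)/4 = (-22 + 2*C²)/4 = -11/2 + C²/2)
w = 30 (w = -10*(-3) = 30)
u(p) = -21 + 2*p (u(p) = 2*p - 21 = -21 + 2*p)
1/(u(w) + x(-65)) = 1/((-21 + 2*30) + (-11/2 + (½)*(-65)²)) = 1/((-21 + 60) + (-11/2 + (½)*4225)) = 1/(39 + (-11/2 + 4225/2)) = 1/(39 + 2107) = 1/2146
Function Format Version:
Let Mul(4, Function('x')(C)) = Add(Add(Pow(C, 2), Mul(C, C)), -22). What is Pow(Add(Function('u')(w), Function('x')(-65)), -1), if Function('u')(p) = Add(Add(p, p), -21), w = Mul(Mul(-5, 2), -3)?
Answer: Rational(1, 2146) ≈ 0.00046598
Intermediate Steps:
Function('x')(C) = Add(Rational(-11, 2), Mul(Rational(1, 2), Pow(C, 2))) (Function('x')(C) = Mul(Rational(1, 4), Add(Add(Pow(C, 2), Mul(C, C)), -22)) = Mul(Rational(1, 4), Add(Add(Pow(C, 2), Pow(C, 2)), -22)) = Mul(Rational(1, 4), Add(Mul(2, Pow(C, 2)), -22)) = Mul(Rational(1, 4), Add(-22, Mul(2, Pow(C, 2)))) = Add(Rational(-11, 2), Mul(Rational(1, 2), Pow(C, 2))))
w = 30 (w = Mul(-10, -3) = 30)
Function('u')(p) = Add(-21, Mul(2, p)) (Function('u')(p) = Add(Mul(2, p), -21) = Add(-21, Mul(2, p)))
Pow(Add(Function('u')(w), Function('x')(-65)), -1) = Pow(Add(Add(-21, Mul(2, 30)), Add(Rational(-11, 2), Mul(Rational(1, 2), Pow(-65, 2)))), -1) = Pow(Add(Add(-21, 60), Add(Rational(-11, 2), Mul(Rational(1, 2), 4225))), -1) = Pow(Add(39, Add(Rational(-11, 2), Rational(4225, 2))), -1) = Pow(Add(39, 2107), -1) = Pow(2146, -1) = Rational(1, 2146)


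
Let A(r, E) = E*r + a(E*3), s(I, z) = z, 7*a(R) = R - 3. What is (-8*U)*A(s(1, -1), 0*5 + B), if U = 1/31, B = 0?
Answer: 24/217 ≈ 0.11060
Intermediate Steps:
a(R) = -3/7 + R/7 (a(R) = (R - 3)/7 = (-3 + R)/7 = -3/7 + R/7)
U = 1/31 ≈ 0.032258
A(r, E) = -3/7 + 3*E/7 + E*r (A(r, E) = E*r + (-3/7 + (E*3)/7) = E*r + (-3/7 + (3*E)/7) = E*r + (-3/7 + 3*E/7) = -3/7 + 3*E/7 + E*r)
(-8*U)*A(s(1, -1), 0*5 + B) = (-8*1/31)*(-3/7 + 3*(0*5 + 0)/7 + (0*5 + 0)*(-1)) = -8*(-3/7 + 3*(0 + 0)/7 + (0 + 0)*(-1))/31 = -8*(-3/7 + (3/7)*0 + 0*(-1))/31 = -8*(-3/7 + 0 + 0)/31 = -8/31*(-3/7) = 24/217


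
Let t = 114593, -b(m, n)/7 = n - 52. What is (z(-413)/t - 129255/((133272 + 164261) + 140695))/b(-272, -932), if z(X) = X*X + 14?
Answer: 2854406129/16471458474912 ≈ 0.00017329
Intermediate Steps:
z(X) = 14 + X**2 (z(X) = X**2 + 14 = 14 + X**2)
b(m, n) = 364 - 7*n (b(m, n) = -7*(n - 52) = -7*(-52 + n) = 364 - 7*n)
(z(-413)/t - 129255/((133272 + 164261) + 140695))/b(-272, -932) = ((14 + (-413)**2)/114593 - 129255/((133272 + 164261) + 140695))/(364 - 7*(-932)) = ((14 + 170569)*(1/114593) - 129255/(297533 + 140695))/(364 + 6524) = (170583*(1/114593) - 129255/438228)/6888 = (170583/114593 - 129255*1/438228)*(1/6888) = (170583/114593 - 6155/20868)*(1/6888) = (2854406129/2391326724)*(1/6888) = 2854406129/16471458474912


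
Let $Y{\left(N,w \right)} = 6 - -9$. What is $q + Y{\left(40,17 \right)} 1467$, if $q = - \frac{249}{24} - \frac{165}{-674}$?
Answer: $\frac{59298169}{2696} \approx 21995.0$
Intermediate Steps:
$Y{\left(N,w \right)} = 15$ ($Y{\left(N,w \right)} = 6 + 9 = 15$)
$q = - \frac{27311}{2696}$ ($q = \left(-249\right) \frac{1}{24} - - \frac{165}{674} = - \frac{83}{8} + \frac{165}{674} = - \frac{27311}{2696} \approx -10.13$)
$q + Y{\left(40,17 \right)} 1467 = - \frac{27311}{2696} + 15 \cdot 1467 = - \frac{27311}{2696} + 22005 = \frac{59298169}{2696}$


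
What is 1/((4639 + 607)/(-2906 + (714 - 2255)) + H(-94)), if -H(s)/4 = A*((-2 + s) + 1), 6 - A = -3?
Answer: 4447/15203494 ≈ 0.00029250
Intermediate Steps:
A = 9 (A = 6 - 1*(-3) = 6 + 3 = 9)
H(s) = 36 - 36*s (H(s) = -36*((-2 + s) + 1) = -36*(-1 + s) = -4*(-9 + 9*s) = 36 - 36*s)
1/((4639 + 607)/(-2906 + (714 - 2255)) + H(-94)) = 1/((4639 + 607)/(-2906 + (714 - 2255)) + (36 - 36*(-94))) = 1/(5246/(-2906 - 1541) + (36 + 3384)) = 1/(5246/(-4447) + 3420) = 1/(5246*(-1/4447) + 3420) = 1/(-5246/4447 + 3420) = 1/(15203494/4447) = 4447/15203494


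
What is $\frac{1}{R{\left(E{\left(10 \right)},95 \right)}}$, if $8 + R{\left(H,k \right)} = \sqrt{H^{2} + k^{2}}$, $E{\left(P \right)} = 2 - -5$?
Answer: $\frac{4}{4505} + \frac{\sqrt{9074}}{9010} \approx 0.01146$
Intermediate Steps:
$E{\left(P \right)} = 7$ ($E{\left(P \right)} = 2 + 5 = 7$)
$R{\left(H,k \right)} = -8 + \sqrt{H^{2} + k^{2}}$
$\frac{1}{R{\left(E{\left(10 \right)},95 \right)}} = \frac{1}{-8 + \sqrt{7^{2} + 95^{2}}} = \frac{1}{-8 + \sqrt{49 + 9025}} = \frac{1}{-8 + \sqrt{9074}}$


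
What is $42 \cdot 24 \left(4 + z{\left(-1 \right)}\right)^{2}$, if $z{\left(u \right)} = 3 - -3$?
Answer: $100800$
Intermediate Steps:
$z{\left(u \right)} = 6$ ($z{\left(u \right)} = 3 + 3 = 6$)
$42 \cdot 24 \left(4 + z{\left(-1 \right)}\right)^{2} = 42 \cdot 24 \left(4 + 6\right)^{2} = 1008 \cdot 10^{2} = 1008 \cdot 100 = 100800$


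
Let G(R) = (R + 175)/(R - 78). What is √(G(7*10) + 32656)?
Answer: 19*√1446/4 ≈ 180.63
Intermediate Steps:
G(R) = (175 + R)/(-78 + R)
√(G(7*10) + 32656) = √((175 + 7*10)/(-78 + 7*10) + 32656) = √((175 + 70)/(-78 + 70) + 32656) = √(245/(-8) + 32656) = √(-⅛*245 + 32656) = √(-245/8 + 32656) = √(261003/8) = 19*√1446/4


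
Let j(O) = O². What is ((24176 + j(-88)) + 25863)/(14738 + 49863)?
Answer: 57783/64601 ≈ 0.89446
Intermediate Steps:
((24176 + j(-88)) + 25863)/(14738 + 49863) = ((24176 + (-88)²) + 25863)/(14738 + 49863) = ((24176 + 7744) + 25863)/64601 = (31920 + 25863)*(1/64601) = 57783*(1/64601) = 57783/64601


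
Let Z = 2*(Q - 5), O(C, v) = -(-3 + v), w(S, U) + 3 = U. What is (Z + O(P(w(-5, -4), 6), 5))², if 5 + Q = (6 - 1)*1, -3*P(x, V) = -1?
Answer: 144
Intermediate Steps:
w(S, U) = -3 + U
P(x, V) = ⅓ (P(x, V) = -⅓*(-1) = ⅓)
Q = 0 (Q = -5 + (6 - 1)*1 = -5 + 5*1 = -5 + 5 = 0)
O(C, v) = 3 - v
Z = -10 (Z = 2*(0 - 5) = 2*(-5) = -10)
(Z + O(P(w(-5, -4), 6), 5))² = (-10 + (3 - 1*5))² = (-10 + (3 - 5))² = (-10 - 2)² = (-12)² = 144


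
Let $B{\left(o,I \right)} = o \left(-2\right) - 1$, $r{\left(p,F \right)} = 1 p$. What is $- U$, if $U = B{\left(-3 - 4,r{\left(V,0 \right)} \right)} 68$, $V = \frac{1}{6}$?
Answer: $-884$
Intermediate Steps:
$V = \frac{1}{6} \approx 0.16667$
$r{\left(p,F \right)} = p$
$B{\left(o,I \right)} = -1 - 2 o$ ($B{\left(o,I \right)} = - 2 o - 1 = -1 - 2 o$)
$U = 884$ ($U = \left(-1 - 2 \left(-3 - 4\right)\right) 68 = \left(-1 - -14\right) 68 = \left(-1 + 14\right) 68 = 13 \cdot 68 = 884$)
$- U = \left(-1\right) 884 = -884$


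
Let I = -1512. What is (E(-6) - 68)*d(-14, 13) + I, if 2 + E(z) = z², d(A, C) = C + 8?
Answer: -2226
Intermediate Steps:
d(A, C) = 8 + C
E(z) = -2 + z²
(E(-6) - 68)*d(-14, 13) + I = ((-2 + (-6)²) - 68)*(8 + 13) - 1512 = ((-2 + 36) - 68)*21 - 1512 = (34 - 68)*21 - 1512 = -34*21 - 1512 = -714 - 1512 = -2226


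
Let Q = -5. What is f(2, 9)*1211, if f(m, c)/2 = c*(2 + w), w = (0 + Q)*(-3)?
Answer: 370566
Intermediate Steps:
w = 15 (w = (0 - 5)*(-3) = -5*(-3) = 15)
f(m, c) = 34*c (f(m, c) = 2*(c*(2 + 15)) = 2*(c*17) = 2*(17*c) = 34*c)
f(2, 9)*1211 = (34*9)*1211 = 306*1211 = 370566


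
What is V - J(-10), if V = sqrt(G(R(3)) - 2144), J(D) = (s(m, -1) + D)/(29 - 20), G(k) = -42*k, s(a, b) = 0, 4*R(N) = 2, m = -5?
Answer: 10/9 + I*sqrt(2165) ≈ 1.1111 + 46.53*I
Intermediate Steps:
R(N) = 1/2 (R(N) = (1/4)*2 = 1/2)
J(D) = D/9 (J(D) = (0 + D)/(29 - 20) = D/9)
V = I*sqrt(2165) (V = sqrt(-42*1/2 - 2144) = sqrt(-21 - 2144) = sqrt(-2165) = I*sqrt(2165) ≈ 46.53*I)
V - J(-10) = I*sqrt(2165) - (-10)/9 = I*sqrt(2165) - 1*(-10/9) = I*sqrt(2165) + 10/9 = 10/9 + I*sqrt(2165)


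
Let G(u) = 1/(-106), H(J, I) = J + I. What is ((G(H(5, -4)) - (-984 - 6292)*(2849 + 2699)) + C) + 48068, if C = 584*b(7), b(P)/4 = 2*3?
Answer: 4285509191/106 ≈ 4.0429e+7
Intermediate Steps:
b(P) = 24 (b(P) = 4*(2*3) = 4*6 = 24)
H(J, I) = I + J
G(u) = -1/106
C = 14016 (C = 584*24 = 14016)
((G(H(5, -4)) - (-984 - 6292)*(2849 + 2699)) + C) + 48068 = ((-1/106 - (-984 - 6292)*(2849 + 2699)) + 14016) + 48068 = ((-1/106 - (-7276)*5548) + 14016) + 48068 = ((-1/106 - 1*(-40367248)) + 14016) + 48068 = ((-1/106 + 40367248) + 14016) + 48068 = (4278928287/106 + 14016) + 48068 = 4280413983/106 + 48068 = 4285509191/106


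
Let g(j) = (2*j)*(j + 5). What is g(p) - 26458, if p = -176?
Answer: 33734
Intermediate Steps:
g(j) = 2*j*(5 + j) (g(j) = (2*j)*(5 + j) = 2*j*(5 + j))
g(p) - 26458 = 2*(-176)*(5 - 176) - 26458 = 2*(-176)*(-171) - 26458 = 60192 - 26458 = 33734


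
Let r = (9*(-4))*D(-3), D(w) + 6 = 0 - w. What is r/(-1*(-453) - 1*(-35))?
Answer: 27/122 ≈ 0.22131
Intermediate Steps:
D(w) = -6 - w (D(w) = -6 + (0 - w) = -6 - w)
r = 108 (r = (9*(-4))*(-6 - 1*(-3)) = -36*(-6 + 3) = -36*(-3) = 108)
r/(-1*(-453) - 1*(-35)) = 108/(-1*(-453) - 1*(-35)) = 108/(453 + 35) = 108/488 = 108*(1/488) = 27/122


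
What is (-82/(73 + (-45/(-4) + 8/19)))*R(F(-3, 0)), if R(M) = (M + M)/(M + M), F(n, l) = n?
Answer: -6232/6435 ≈ -0.96845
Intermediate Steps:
R(M) = 1 (R(M) = (2*M)/((2*M)) = (2*M)*(1/(2*M)) = 1)
(-82/(73 + (-45/(-4) + 8/19)))*R(F(-3, 0)) = -82/(73 + (-45/(-4) + 8/19))*1 = -82/(73 + (-45*(-¼) + 8*(1/19)))*1 = -82/(73 + (45/4 + 8/19))*1 = -82/(73 + 887/76)*1 = -82/6435/76*1 = -82*76/6435*1 = -6232/6435*1 = -6232/6435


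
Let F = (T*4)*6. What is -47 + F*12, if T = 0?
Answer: -47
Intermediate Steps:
F = 0 (F = (0*4)*6 = 0*6 = 0)
-47 + F*12 = -47 + 0*12 = -47 + 0 = -47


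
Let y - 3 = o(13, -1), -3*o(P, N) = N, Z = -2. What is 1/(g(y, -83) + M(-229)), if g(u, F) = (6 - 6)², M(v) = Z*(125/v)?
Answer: 229/250 ≈ 0.91600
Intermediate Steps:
M(v) = -250/v
o(P, N) = -N/3
y = 10/3 (y = 3 - ⅓*(-1) = 3 + ⅓ = 10/3 ≈ 3.3333)
g(u, F) = 0 (g(u, F) = 0² = 0)
1/(g(y, -83) + M(-229)) = 1/(0 - 250/(-229)) = 1/(0 - 250*(-1/229)) = 1/(0 + 250/229) = 1/(250/229) = 229/250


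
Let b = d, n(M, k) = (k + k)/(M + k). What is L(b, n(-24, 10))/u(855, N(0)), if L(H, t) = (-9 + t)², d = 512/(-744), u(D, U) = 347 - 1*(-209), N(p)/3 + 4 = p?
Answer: 5329/27244 ≈ 0.19560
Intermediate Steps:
n(M, k) = 2*k/(M + k) (n(M, k) = (2*k)/(M + k) = 2*k/(M + k))
N(p) = -12 + 3*p
u(D, U) = 556 (u(D, U) = 347 + 209 = 556)
d = -64/93 (d = 512*(-1/744) = -64/93 ≈ -0.68817)
b = -64/93 ≈ -0.68817
L(b, n(-24, 10))/u(855, N(0)) = (-9 + 2*10/(-24 + 10))²/556 = (-9 + 2*10/(-14))²*(1/556) = (-9 + 2*10*(-1/14))²*(1/556) = (-9 - 10/7)²*(1/556) = (-73/7)²*(1/556) = (5329/49)*(1/556) = 5329/27244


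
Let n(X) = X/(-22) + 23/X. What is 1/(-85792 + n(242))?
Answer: -242/20764303 ≈ -1.1655e-5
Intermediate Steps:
n(X) = 23/X - X/22 (n(X) = X*(-1/22) + 23/X = -X/22 + 23/X = 23/X - X/22)
1/(-85792 + n(242)) = 1/(-85792 + (23/242 - 1/22*242)) = 1/(-85792 + (23*(1/242) - 11)) = 1/(-85792 + (23/242 - 11)) = 1/(-85792 - 2639/242) = 1/(-20764303/242) = -242/20764303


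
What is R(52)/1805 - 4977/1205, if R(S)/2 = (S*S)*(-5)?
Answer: -8313337/435005 ≈ -19.111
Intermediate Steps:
R(S) = -10*S² (R(S) = 2*((S*S)*(-5)) = 2*(S²*(-5)) = 2*(-5*S²) = -10*S²)
R(52)/1805 - 4977/1205 = -10*52²/1805 - 4977/1205 = -10*2704*(1/1805) - 4977*1/1205 = -27040*1/1805 - 4977/1205 = -5408/361 - 4977/1205 = -8313337/435005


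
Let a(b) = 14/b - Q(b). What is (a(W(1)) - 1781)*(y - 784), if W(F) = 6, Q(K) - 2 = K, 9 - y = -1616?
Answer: -4507760/3 ≈ -1.5026e+6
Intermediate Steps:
y = 1625 (y = 9 - 1*(-1616) = 9 + 1616 = 1625)
Q(K) = 2 + K
a(b) = -2 - b + 14/b (a(b) = 14/b - (2 + b) = 14/b + (-2 - b) = -2 - b + 14/b)
(a(W(1)) - 1781)*(y - 784) = ((-2 - 1*6 + 14/6) - 1781)*(1625 - 784) = ((-2 - 6 + 14*(⅙)) - 1781)*841 = ((-2 - 6 + 7/3) - 1781)*841 = (-17/3 - 1781)*841 = -5360/3*841 = -4507760/3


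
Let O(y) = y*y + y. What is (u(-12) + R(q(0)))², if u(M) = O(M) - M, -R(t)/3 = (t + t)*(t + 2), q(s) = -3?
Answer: 15876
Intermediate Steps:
O(y) = y + y² (O(y) = y² + y = y + y²)
R(t) = -6*t*(2 + t) (R(t) = -3*(t + t)*(t + 2) = -3*2*t*(2 + t) = -6*t*(2 + t))
u(M) = -M + M*(1 + M) (u(M) = M*(1 + M) - M = -M + M*(1 + M))
(u(-12) + R(q(0)))² = ((-12)² - 6*(-3)*(2 - 3))² = (144 - 6*(-3)*(-1))² = (144 - 18)² = 126² = 15876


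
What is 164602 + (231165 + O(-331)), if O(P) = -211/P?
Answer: 130999088/331 ≈ 3.9577e+5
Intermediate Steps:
164602 + (231165 + O(-331)) = 164602 + (231165 - 211/(-331)) = 164602 + (231165 - 211*(-1/331)) = 164602 + (231165 + 211/331) = 164602 + 76515826/331 = 130999088/331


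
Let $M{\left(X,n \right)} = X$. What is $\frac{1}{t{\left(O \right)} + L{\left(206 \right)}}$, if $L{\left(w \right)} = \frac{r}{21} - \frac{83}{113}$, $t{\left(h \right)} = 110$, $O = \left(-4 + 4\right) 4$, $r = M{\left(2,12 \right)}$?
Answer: $\frac{2373}{259513} \approx 0.0091441$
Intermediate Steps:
$r = 2$
$O = 0$ ($O = 0 \cdot 4 = 0$)
$L{\left(w \right)} = - \frac{1517}{2373}$ ($L{\left(w \right)} = \frac{2}{21} - \frac{83}{113} = - \frac{1517}{2373}$)
$\frac{1}{t{\left(O \right)} + L{\left(206 \right)}} = \frac{1}{110 - \frac{1517}{2373}} = \frac{1}{\frac{259513}{2373}} = \frac{2373}{259513}$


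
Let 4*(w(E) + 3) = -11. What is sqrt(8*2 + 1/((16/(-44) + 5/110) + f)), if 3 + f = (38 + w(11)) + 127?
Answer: 34*sqrt(651795)/6861 ≈ 4.0008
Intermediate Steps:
w(E) = -23/4 (w(E) = -3 + (1/4)*(-11) = -3 - 11/4 = -23/4)
f = 625/4 (f = -3 + ((38 - 23/4) + 127) = -3 + (129/4 + 127) = -3 + 637/4 = 625/4 ≈ 156.25)
sqrt(8*2 + 1/((16/(-44) + 5/110) + f)) = sqrt(8*2 + 1/((16/(-44) + 5/110) + 625/4)) = sqrt(16 + 1/((16*(-1/44) + 5*(1/110)) + 625/4)) = sqrt(16 + 1/((-4/11 + 1/22) + 625/4)) = sqrt(16 + 1/(-7/22 + 625/4)) = sqrt(16 + 1/(6861/44)) = sqrt(16 + 44/6861) = sqrt(109820/6861) = 34*sqrt(651795)/6861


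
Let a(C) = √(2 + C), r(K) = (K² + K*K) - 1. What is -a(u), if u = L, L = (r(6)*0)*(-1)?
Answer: -√2 ≈ -1.4142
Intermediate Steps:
r(K) = -1 + 2*K² (r(K) = (K² + K²) - 1 = 2*K² - 1 = -1 + 2*K²)
L = 0 (L = ((-1 + 2*6²)*0)*(-1) = ((-1 + 2*36)*0)*(-1) = ((-1 + 72)*0)*(-1) = (71*0)*(-1) = 0*(-1) = 0)
u = 0
-a(u) = -√(2 + 0) = -√2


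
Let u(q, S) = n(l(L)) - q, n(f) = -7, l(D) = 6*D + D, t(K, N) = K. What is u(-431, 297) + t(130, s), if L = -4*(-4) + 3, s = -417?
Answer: 554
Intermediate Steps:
L = 19 (L = 16 + 3 = 19)
l(D) = 7*D
u(q, S) = -7 - q
u(-431, 297) + t(130, s) = (-7 - 1*(-431)) + 130 = (-7 + 431) + 130 = 424 + 130 = 554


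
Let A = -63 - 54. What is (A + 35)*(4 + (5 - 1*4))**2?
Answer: -2050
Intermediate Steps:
A = -117
(A + 35)*(4 + (5 - 1*4))**2 = (-117 + 35)*(4 + (5 - 1*4))**2 = -82*(4 + (5 - 4))**2 = -82*(4 + 1)**2 = -82*5**2 = -82*25 = -2050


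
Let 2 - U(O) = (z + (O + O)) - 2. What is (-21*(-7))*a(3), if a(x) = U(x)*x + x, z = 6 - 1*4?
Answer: -1323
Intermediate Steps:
z = 2 (z = 6 - 4 = 2)
U(O) = 2 - 2*O (U(O) = 2 - ((2 + (O + O)) - 2) = 2 - ((2 + 2*O) - 2) = 2 - 2*O)
a(x) = x + x*(2 - 2*x) (a(x) = (2 - 2*x)*x + x = x*(2 - 2*x) + x = x + x*(2 - 2*x))
(-21*(-7))*a(3) = (-21*(-7))*(3*(3 - 2*3)) = 147*(3*(3 - 6)) = 147*(3*(-3)) = 147*(-9) = -1323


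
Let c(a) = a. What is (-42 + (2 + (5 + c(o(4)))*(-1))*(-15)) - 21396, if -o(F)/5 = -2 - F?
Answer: -20943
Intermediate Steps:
o(F) = 10 + 5*F (o(F) = -5*(-2 - F) = 10 + 5*F)
(-42 + (2 + (5 + c(o(4)))*(-1))*(-15)) - 21396 = (-42 + (2 + (5 + (10 + 5*4))*(-1))*(-15)) - 21396 = (-42 + (2 + (5 + (10 + 20))*(-1))*(-15)) - 21396 = (-42 + (2 + (5 + 30)*(-1))*(-15)) - 21396 = (-42 + (2 + 35*(-1))*(-15)) - 21396 = (-42 + (2 - 35)*(-15)) - 21396 = (-42 - 33*(-15)) - 21396 = (-42 + 495) - 21396 = 453 - 21396 = -20943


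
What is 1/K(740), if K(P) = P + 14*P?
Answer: 1/11100 ≈ 9.0090e-5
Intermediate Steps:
K(P) = 15*P
1/K(740) = 1/(15*740) = 1/11100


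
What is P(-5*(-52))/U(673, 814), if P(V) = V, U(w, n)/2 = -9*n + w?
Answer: -130/6653 ≈ -0.019540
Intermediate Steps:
U(w, n) = -18*n + 2*w (U(w, n) = 2*(-9*n + w) = 2*(w - 9*n) = -18*n + 2*w)
P(-5*(-52))/U(673, 814) = (-5*(-52))/(-18*814 + 2*673) = 260/(-14652 + 1346) = 260/(-13306) = 260*(-1/13306) = -130/6653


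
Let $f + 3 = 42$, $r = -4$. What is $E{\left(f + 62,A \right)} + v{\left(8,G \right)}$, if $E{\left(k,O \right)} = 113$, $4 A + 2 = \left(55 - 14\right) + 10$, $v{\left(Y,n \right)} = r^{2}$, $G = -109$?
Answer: $129$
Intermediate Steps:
$f = 39$ ($f = -3 + 42 = 39$)
$v{\left(Y,n \right)} = 16$ ($v{\left(Y,n \right)} = \left(-4\right)^{2} = 16$)
$A = \frac{49}{4}$ ($A = - \frac{1}{2} + \frac{\left(55 - 14\right) + 10}{4} = - \frac{1}{2} + \frac{41 + 10}{4} = - \frac{1}{2} + \frac{1}{4} \cdot 51 = - \frac{1}{2} + \frac{51}{4} = \frac{49}{4} \approx 12.25$)
$E{\left(f + 62,A \right)} + v{\left(8,G \right)} = 113 + 16 = 129$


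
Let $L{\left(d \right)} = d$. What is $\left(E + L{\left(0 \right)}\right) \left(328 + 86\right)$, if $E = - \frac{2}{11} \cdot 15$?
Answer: $- \frac{12420}{11} \approx -1129.1$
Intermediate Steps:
$E = - \frac{30}{11}$ ($E = \left(-2\right) \frac{1}{11} \cdot 15 = \left(- \frac{2}{11}\right) 15 = - \frac{30}{11} \approx -2.7273$)
$\left(E + L{\left(0 \right)}\right) \left(328 + 86\right) = \left(- \frac{30}{11} + 0\right) \left(328 + 86\right) = \left(- \frac{30}{11}\right) 414 = - \frac{12420}{11}$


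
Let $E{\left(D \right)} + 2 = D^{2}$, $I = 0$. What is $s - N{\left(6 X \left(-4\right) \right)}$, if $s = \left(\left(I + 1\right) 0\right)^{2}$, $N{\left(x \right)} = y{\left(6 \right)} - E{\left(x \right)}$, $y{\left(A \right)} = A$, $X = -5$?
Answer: $14392$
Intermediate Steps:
$E{\left(D \right)} = -2 + D^{2}$
$N{\left(x \right)} = 8 - x^{2}$ ($N{\left(x \right)} = 6 - \left(-2 + x^{2}\right) = 8 - x^{2}$)
$s = 0$ ($s = \left(\left(0 + 1\right) 0\right)^{2} = \left(1 \cdot 0\right)^{2} = 0^{2} = 0$)
$s - N{\left(6 X \left(-4\right) \right)} = 0 - \left(8 - \left(6 \left(-5\right) \left(-4\right)\right)^{2}\right) = 0 - \left(8 - \left(\left(-30\right) \left(-4\right)\right)^{2}\right) = 0 - \left(8 - 120^{2}\right) = 0 - \left(8 - 14400\right) = 0 - -14392 = 0 + 14392 = 14392$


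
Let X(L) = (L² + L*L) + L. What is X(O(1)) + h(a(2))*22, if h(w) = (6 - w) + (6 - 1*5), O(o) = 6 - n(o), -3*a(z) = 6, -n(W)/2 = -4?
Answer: 204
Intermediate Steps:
n(W) = 8 (n(W) = -2*(-4) = 8)
a(z) = -2 (a(z) = -⅓*6 = -2)
O(o) = -2 (O(o) = 6 - 1*8 = 6 - 8 = -2)
h(w) = 7 - w (h(w) = (6 - w) + (6 - 5) = (6 - w) + 1 = 7 - w)
X(L) = L + 2*L² (X(L) = (L² + L²) + L = 2*L² + L = L + 2*L²)
X(O(1)) + h(a(2))*22 = -2*(1 + 2*(-2)) + (7 - 1*(-2))*22 = -2*(1 - 4) + (7 + 2)*22 = -2*(-3) + 9*22 = 6 + 198 = 204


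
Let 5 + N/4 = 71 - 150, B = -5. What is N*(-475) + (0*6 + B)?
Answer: 159595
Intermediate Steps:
N = -336 (N = -20 + 4*(71 - 150) = -20 + 4*(-79) = -20 - 316 = -336)
N*(-475) + (0*6 + B) = -336*(-475) + (0*6 - 5) = 159600 + (0 - 5) = 159600 - 5 = 159595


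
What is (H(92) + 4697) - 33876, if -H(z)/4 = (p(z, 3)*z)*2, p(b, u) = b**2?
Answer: -6258683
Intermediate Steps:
H(z) = -8*z**3 (H(z) = -4*z**2*z*2 = -4*z**3*2 = -8*z**3)
(H(92) + 4697) - 33876 = (-8*92**3 + 4697) - 33876 = (-8*778688 + 4697) - 33876 = (-6229504 + 4697) - 33876 = -6224807 - 33876 = -6258683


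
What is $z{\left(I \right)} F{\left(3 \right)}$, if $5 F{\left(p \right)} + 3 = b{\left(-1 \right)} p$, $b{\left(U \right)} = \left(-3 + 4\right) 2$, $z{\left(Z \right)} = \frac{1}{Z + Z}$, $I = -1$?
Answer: $- \frac{3}{10} \approx -0.3$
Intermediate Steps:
$z{\left(Z \right)} = \frac{1}{2 Z}$
$b{\left(U \right)} = 2$ ($b{\left(U \right)} = 1 \cdot 2 = 2$)
$F{\left(p \right)} = - \frac{3}{5} + \frac{2 p}{5}$
$z{\left(I \right)} F{\left(3 \right)} = \frac{1}{2 \left(-1\right)} \left(- \frac{3}{5} + \frac{2}{5} \cdot 3\right) = \frac{1}{2} \left(-1\right) \left(- \frac{3}{5} + \frac{6}{5}\right) = \left(- \frac{1}{2}\right) \frac{3}{5} = - \frac{3}{10}$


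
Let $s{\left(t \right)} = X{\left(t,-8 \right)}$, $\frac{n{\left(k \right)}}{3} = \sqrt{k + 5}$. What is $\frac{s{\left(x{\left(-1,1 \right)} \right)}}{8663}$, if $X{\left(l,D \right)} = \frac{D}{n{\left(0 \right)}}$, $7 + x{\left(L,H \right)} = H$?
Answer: $- \frac{8 \sqrt{5}}{129945} \approx -0.00013766$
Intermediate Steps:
$n{\left(k \right)} = 3 \sqrt{5 + k}$ ($n{\left(k \right)} = 3 \sqrt{k + 5} = 3 \sqrt{5 + k}$)
$x{\left(L,H \right)} = -7 + H$
$X{\left(l,D \right)} = \frac{D \sqrt{5}}{15}$ ($X{\left(l,D \right)} = \frac{D}{3 \sqrt{5 + 0}} = \frac{D}{3 \sqrt{5}} = D \frac{\sqrt{5}}{15} = \frac{D \sqrt{5}}{15}$)
$s{\left(t \right)} = - \frac{8 \sqrt{5}}{15}$ ($s{\left(t \right)} = \frac{1}{15} \left(-8\right) \sqrt{5} = - \frac{8 \sqrt{5}}{15}$)
$\frac{s{\left(x{\left(-1,1 \right)} \right)}}{8663} = \frac{\left(- \frac{8}{15}\right) \sqrt{5}}{8663} = - \frac{8 \sqrt{5}}{15} \cdot \frac{1}{8663} = - \frac{8 \sqrt{5}}{129945}$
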